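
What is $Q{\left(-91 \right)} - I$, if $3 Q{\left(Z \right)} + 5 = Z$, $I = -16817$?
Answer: $16785$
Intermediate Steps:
$Q{\left(Z \right)} = - \frac{5}{3} + \frac{Z}{3}$
$Q{\left(-91 \right)} - I = \left(- \frac{5}{3} + \frac{1}{3} \left(-91\right)\right) - -16817 = \left(- \frac{5}{3} - \frac{91}{3}\right) + 16817 = -32 + 16817 = 16785$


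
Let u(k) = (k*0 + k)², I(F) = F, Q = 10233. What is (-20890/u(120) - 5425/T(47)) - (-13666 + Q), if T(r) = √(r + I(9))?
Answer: 4941431/1440 - 775*√14/4 ≈ 2706.6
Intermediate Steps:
u(k) = k² (u(k) = (0 + k)² = k²)
T(r) = √(9 + r) (T(r) = √(r + 9) = √(9 + r))
(-20890/u(120) - 5425/T(47)) - (-13666 + Q) = (-20890/(120²) - 5425/√(9 + 47)) - (-13666 + 10233) = (-20890/14400 - 5425*√14/28) - 1*(-3433) = (-20890*1/14400 - 5425*√14/28) + 3433 = (-2089/1440 - 775*√14/4) + 3433 = 4941431/1440 - 775*√14/4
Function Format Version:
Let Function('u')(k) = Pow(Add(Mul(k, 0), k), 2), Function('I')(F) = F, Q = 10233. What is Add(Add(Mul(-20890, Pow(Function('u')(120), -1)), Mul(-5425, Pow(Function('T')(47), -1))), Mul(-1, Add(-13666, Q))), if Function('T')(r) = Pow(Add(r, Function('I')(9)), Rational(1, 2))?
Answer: Add(Rational(4941431, 1440), Mul(Rational(-775, 4), Pow(14, Rational(1, 2)))) ≈ 2706.6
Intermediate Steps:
Function('u')(k) = Pow(k, 2) (Function('u')(k) = Pow(Add(0, k), 2) = Pow(k, 2))
Function('T')(r) = Pow(Add(9, r), Rational(1, 2)) (Function('T')(r) = Pow(Add(r, 9), Rational(1, 2)) = Pow(Add(9, r), Rational(1, 2)))
Add(Add(Mul(-20890, Pow(Function('u')(120), -1)), Mul(-5425, Pow(Function('T')(47), -1))), Mul(-1, Add(-13666, Q))) = Add(Add(Mul(-20890, Pow(Pow(120, 2), -1)), Mul(-5425, Pow(Pow(Add(9, 47), Rational(1, 2)), -1))), Mul(-1, Add(-13666, 10233))) = Add(Add(Mul(-20890, Pow(14400, -1)), Mul(-5425, Pow(Pow(56, Rational(1, 2)), -1))), Mul(-1, -3433)) = Add(Add(Mul(-20890, Rational(1, 14400)), Mul(-5425, Pow(Mul(2, Pow(14, Rational(1, 2))), -1))), 3433) = Add(Add(Rational(-2089, 1440), Mul(-5425, Mul(Rational(1, 28), Pow(14, Rational(1, 2))))), 3433) = Add(Add(Rational(-2089, 1440), Mul(Rational(-775, 4), Pow(14, Rational(1, 2)))), 3433) = Add(Rational(4941431, 1440), Mul(Rational(-775, 4), Pow(14, Rational(1, 2))))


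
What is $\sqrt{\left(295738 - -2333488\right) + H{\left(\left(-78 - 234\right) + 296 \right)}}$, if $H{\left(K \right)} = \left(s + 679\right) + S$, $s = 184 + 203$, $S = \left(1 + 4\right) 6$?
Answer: $3 \sqrt{292258} \approx 1621.8$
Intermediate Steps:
$S = 30$ ($S = 5 \cdot 6 = 30$)
$s = 387$
$H{\left(K \right)} = 1096$ ($H{\left(K \right)} = \left(387 + 679\right) + 30 = 1066 + 30 = 1096$)
$\sqrt{\left(295738 - -2333488\right) + H{\left(\left(-78 - 234\right) + 296 \right)}} = \sqrt{\left(295738 - -2333488\right) + 1096} = \sqrt{\left(295738 + 2333488\right) + 1096} = \sqrt{2629226 + 1096} = \sqrt{2630322} = 3 \sqrt{292258}$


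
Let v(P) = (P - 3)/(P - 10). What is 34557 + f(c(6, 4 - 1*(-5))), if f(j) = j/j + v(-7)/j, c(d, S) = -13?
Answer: 7637308/221 ≈ 34558.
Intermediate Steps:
v(P) = (-3 + P)/(-10 + P)
f(j) = 1 + 10/(17*j) (f(j) = j/j + ((-3 - 7)/(-10 - 7))/j = 1 + (-10/(-17))/j = 1 + (-1/17*(-10))/j = 1 + 10/(17*j))
34557 + f(c(6, 4 - 1*(-5))) = 34557 + (10/17 - 13)/(-13) = 34557 - 1/13*(-211/17) = 34557 + 211/221 = 7637308/221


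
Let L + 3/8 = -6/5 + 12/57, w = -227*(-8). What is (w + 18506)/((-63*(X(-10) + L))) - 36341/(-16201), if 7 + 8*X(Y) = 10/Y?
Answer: 28259345519/203792379 ≈ 138.67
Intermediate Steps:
w = 1816
X(Y) = -7/8 + 5/(4*Y) (X(Y) = -7/8 + (10/Y)/8 = -7/8 + 5/(4*Y))
L = -1037/760 (L = -3/8 + (-6/5 + 12/57) = -3/8 + (-6*⅕ + 12*(1/57)) = -3/8 + (-6/5 + 4/19) = -3/8 - 94/95 = -1037/760 ≈ -1.3645)
(w + 18506)/((-63*(X(-10) + L))) - 36341/(-16201) = (1816 + 18506)/((-63*((⅛)*(10 - 7*(-10))/(-10) - 1037/760))) - 36341/(-16201) = 20322/((-63*((⅛)*(-⅒)*(10 + 70) - 1037/760))) - 36341*(-1/16201) = 20322/((-63*((⅛)*(-⅒)*80 - 1037/760))) + 36341/16201 = 20322/((-63*(-1 - 1037/760))) + 36341/16201 = 20322/((-63*(-1797/760))) + 36341/16201 = 20322/(113211/760) + 36341/16201 = 20322*(760/113211) + 36341/16201 = 1716080/12579 + 36341/16201 = 28259345519/203792379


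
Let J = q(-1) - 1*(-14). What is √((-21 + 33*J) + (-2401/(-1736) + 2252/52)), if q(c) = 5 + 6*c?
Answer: 5*√47053474/1612 ≈ 21.277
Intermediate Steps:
J = 13 (J = (5 + 6*(-1)) - 1*(-14) = (5 - 6) + 14 = -1 + 14 = 13)
√((-21 + 33*J) + (-2401/(-1736) + 2252/52)) = √((-21 + 33*13) + (-2401/(-1736) + 2252/52)) = √((-21 + 429) + (-2401*(-1/1736) + 2252*(1/52))) = √(408 + (343/248 + 563/13)) = √(408 + 144083/3224) = √(1459475/3224) = 5*√47053474/1612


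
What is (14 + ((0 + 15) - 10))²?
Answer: 361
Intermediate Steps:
(14 + ((0 + 15) - 10))² = (14 + (15 - 10))² = (14 + 5)² = 19² = 361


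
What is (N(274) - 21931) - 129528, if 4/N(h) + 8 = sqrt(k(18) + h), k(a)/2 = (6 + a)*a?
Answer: -81333467/537 + 2*sqrt(1138)/537 ≈ -1.5146e+5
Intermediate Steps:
k(a) = 2*a*(6 + a) (k(a) = 2*((6 + a)*a) = 2*(a*(6 + a)) = 2*a*(6 + a))
N(h) = 4/(-8 + sqrt(864 + h)) (N(h) = 4/(-8 + sqrt(2*18*(6 + 18) + h)) = 4/(-8 + sqrt(2*18*24 + h)) = 4/(-8 + sqrt(864 + h)))
(N(274) - 21931) - 129528 = (4/(-8 + sqrt(864 + 274)) - 21931) - 129528 = (4/(-8 + sqrt(1138)) - 21931) - 129528 = (-21931 + 4/(-8 + sqrt(1138))) - 129528 = -151459 + 4/(-8 + sqrt(1138))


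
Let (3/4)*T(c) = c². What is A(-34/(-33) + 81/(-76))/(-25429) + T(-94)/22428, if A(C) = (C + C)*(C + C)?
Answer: 39258833277907/74736655001316 ≈ 0.52530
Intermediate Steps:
T(c) = 4*c²/3
A(C) = 4*C² (A(C) = (2*C)*(2*C) = 4*C²)
A(-34/(-33) + 81/(-76))/(-25429) + T(-94)/22428 = (4*(-34/(-33) + 81/(-76))²)/(-25429) + ((4/3)*(-94)²)/22428 = (4*(-34*(-1/33) + 81*(-1/76))²)*(-1/25429) + ((4/3)*8836)*(1/22428) = (4*(34/33 - 81/76)²)*(-1/25429) + (35344/3)*(1/22428) = (4*(-89/2508)²)*(-1/25429) + 8836/16821 = (4*(7921/6290064))*(-1/25429) + 8836/16821 = (7921/1572516)*(-1/25429) + 8836/16821 = -7921/39987509364 + 8836/16821 = 39258833277907/74736655001316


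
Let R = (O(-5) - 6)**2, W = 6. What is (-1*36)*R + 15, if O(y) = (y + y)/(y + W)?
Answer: -9201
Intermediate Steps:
O(y) = 2*y/(6 + y) (O(y) = (y + y)/(y + 6) = (2*y)/(6 + y) = 2*y/(6 + y))
R = 256 (R = (2*(-5)/(6 - 5) - 6)**2 = (2*(-5)/1 - 6)**2 = (2*(-5)*1 - 6)**2 = (-10 - 6)**2 = (-16)**2 = 256)
(-1*36)*R + 15 = -1*36*256 + 15 = -36*256 + 15 = -9216 + 15 = -9201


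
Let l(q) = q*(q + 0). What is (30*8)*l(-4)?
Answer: 3840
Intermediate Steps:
l(q) = q**2 (l(q) = q*q = q**2)
(30*8)*l(-4) = (30*8)*(-4)**2 = 240*16 = 3840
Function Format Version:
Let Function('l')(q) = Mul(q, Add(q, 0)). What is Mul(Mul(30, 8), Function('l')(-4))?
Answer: 3840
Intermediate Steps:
Function('l')(q) = Pow(q, 2) (Function('l')(q) = Mul(q, q) = Pow(q, 2))
Mul(Mul(30, 8), Function('l')(-4)) = Mul(Mul(30, 8), Pow(-4, 2)) = Mul(240, 16) = 3840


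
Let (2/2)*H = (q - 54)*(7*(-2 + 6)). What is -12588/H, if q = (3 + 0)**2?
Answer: 1049/105 ≈ 9.9905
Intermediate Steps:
q = 9 (q = 3**2 = 9)
H = -1260 (H = (9 - 54)*(7*(-2 + 6)) = -315*4 = -45*28 = -1260)
-12588/H = -12588/(-1260) = -12588*(-1/1260) = 1049/105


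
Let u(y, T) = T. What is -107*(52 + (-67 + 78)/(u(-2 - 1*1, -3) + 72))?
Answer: -385093/69 ≈ -5581.1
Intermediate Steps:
-107*(52 + (-67 + 78)/(u(-2 - 1*1, -3) + 72)) = -107*(52 + (-67 + 78)/(-3 + 72)) = -107*(52 + 11/69) = -107*3599/69 = -385093/69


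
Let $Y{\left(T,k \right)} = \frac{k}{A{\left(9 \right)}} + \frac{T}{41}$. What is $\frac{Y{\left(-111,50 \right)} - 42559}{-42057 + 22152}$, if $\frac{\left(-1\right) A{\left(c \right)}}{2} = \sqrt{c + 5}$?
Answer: $\frac{349006}{163221} + \frac{5 \sqrt{14}}{55734} \approx 2.1386$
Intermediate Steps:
$A{\left(c \right)} = - 2 \sqrt{5 + c}$ ($A{\left(c \right)} = - 2 \sqrt{c + 5} = - 2 \sqrt{5 + c}$)
$Y{\left(T,k \right)} = \frac{T}{41} - \frac{k \sqrt{14}}{28}$ ($Y{\left(T,k \right)} = \frac{k}{\left(-2\right) \sqrt{5 + 9}} + \frac{T}{41} = \frac{k}{\left(-2\right) \sqrt{14}} + T \frac{1}{41} = k \left(- \frac{\sqrt{14}}{28}\right) + \frac{T}{41} = - \frac{k \sqrt{14}}{28} + \frac{T}{41} = \frac{T}{41} - \frac{k \sqrt{14}}{28}$)
$\frac{Y{\left(-111,50 \right)} - 42559}{-42057 + 22152} = \frac{\left(\frac{1}{41} \left(-111\right) - \frac{25 \sqrt{14}}{14}\right) - 42559}{-42057 + 22152} = \frac{\left(- \frac{111}{41} - \frac{25 \sqrt{14}}{14}\right) - 42559}{-19905} = \left(- \frac{1745030}{41} - \frac{25 \sqrt{14}}{14}\right) \left(- \frac{1}{19905}\right) = \frac{349006}{163221} + \frac{5 \sqrt{14}}{55734}$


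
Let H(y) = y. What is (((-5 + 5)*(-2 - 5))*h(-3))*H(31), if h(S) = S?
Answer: 0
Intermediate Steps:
(((-5 + 5)*(-2 - 5))*h(-3))*H(31) = (((-5 + 5)*(-2 - 5))*(-3))*31 = ((0*(-7))*(-3))*31 = (0*(-3))*31 = 0*31 = 0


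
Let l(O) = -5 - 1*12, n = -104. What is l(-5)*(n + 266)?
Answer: -2754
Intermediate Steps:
l(O) = -17 (l(O) = -5 - 12 = -17)
l(-5)*(n + 266) = -17*(-104 + 266) = -17*162 = -2754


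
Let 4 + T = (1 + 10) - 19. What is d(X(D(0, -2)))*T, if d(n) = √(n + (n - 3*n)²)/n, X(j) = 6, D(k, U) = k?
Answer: -10*√6 ≈ -24.495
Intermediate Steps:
T = -12 (T = -4 + ((1 + 10) - 19) = -4 + (11 - 19) = -4 - 8 = -12)
d(n) = √(n + 4*n²)/n (d(n) = √(n + (-2*n)²)/n = √(n + 4*n²)/n)
d(X(D(0, -2)))*T = (√(6*(1 + 4*6))/6)*(-12) = (√(6*(1 + 24))/6)*(-12) = (√(6*25)/6)*(-12) = (√150/6)*(-12) = ((5*√6)/6)*(-12) = (5*√6/6)*(-12) = -10*√6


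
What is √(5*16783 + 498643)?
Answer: √582558 ≈ 763.25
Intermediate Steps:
√(5*16783 + 498643) = √(83915 + 498643) = √582558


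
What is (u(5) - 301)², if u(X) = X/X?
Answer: 90000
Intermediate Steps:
u(X) = 1
(u(5) - 301)² = (1 - 301)² = (-300)² = 90000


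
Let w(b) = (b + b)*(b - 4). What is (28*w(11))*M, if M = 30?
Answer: 129360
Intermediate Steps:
w(b) = 2*b*(-4 + b) (w(b) = (2*b)*(-4 + b) = 2*b*(-4 + b))
(28*w(11))*M = (28*(2*11*(-4 + 11)))*30 = (28*(2*11*7))*30 = (28*154)*30 = 4312*30 = 129360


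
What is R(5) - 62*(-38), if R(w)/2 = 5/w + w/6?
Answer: 7079/3 ≈ 2359.7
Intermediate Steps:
R(w) = 10/w + w/3 (R(w) = 2*(5/w + w/6) = 10/w + w/3)
R(5) - 62*(-38) = (10/5 + (1/3)*5) - 62*(-38) = (10*(1/5) + 5/3) + 2356 = (2 + 5/3) + 2356 = 11/3 + 2356 = 7079/3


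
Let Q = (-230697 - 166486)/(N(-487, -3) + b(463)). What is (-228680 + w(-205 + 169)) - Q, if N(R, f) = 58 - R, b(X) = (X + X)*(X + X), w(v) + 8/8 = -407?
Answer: -196561917665/858021 ≈ -2.2909e+5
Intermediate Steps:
w(v) = -408 (w(v) = -1 - 407 = -408)
b(X) = 4*X² (b(X) = (2*X)*(2*X) = 4*X²)
Q = -397183/858021 (Q = (-230697 - 166486)/((58 - 1*(-487)) + 4*463²) = -397183/((58 + 487) + 4*214369) = -397183/(545 + 857476) = -397183/858021 ≈ -0.46291)
(-228680 + w(-205 + 169)) - Q = (-228680 - 408) - 1*(-397183/858021) = -229088 + 397183/858021 = -196561917665/858021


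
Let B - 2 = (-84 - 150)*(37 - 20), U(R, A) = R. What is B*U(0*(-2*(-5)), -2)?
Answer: 0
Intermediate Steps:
B = -3976 (B = 2 + (-84 - 150)*(37 - 20) = 2 - 234*17 = 2 - 3978 = -3976)
B*U(0*(-2*(-5)), -2) = -0*(-2*(-5)) = -0*10 = -3976*0 = 0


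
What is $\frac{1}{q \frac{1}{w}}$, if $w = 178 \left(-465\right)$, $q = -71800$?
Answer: $\frac{8277}{7180} \approx 1.1528$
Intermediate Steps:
$w = -82770$
$\frac{1}{q \frac{1}{w}} = \frac{1}{\left(-71800\right) \frac{1}{-82770}} = \frac{1}{\left(-71800\right) \left(- \frac{1}{82770}\right)} = \frac{1}{\frac{7180}{8277}} = \frac{8277}{7180}$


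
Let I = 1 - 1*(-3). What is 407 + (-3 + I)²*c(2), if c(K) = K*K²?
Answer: 415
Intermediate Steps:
I = 4 (I = 1 + 3 = 4)
c(K) = K³
407 + (-3 + I)²*c(2) = 407 + (-3 + 4)²*2³ = 407 + 1²*8 = 407 + 1*8 = 407 + 8 = 415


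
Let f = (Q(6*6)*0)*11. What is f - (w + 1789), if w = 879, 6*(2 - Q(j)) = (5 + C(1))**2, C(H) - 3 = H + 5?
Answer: -2668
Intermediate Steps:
C(H) = 8 + H (C(H) = 3 + (H + 5) = 3 + (5 + H) = 8 + H)
Q(j) = -92/3 (Q(j) = 2 - (5 + (8 + 1))**2/6 = 2 - (5 + 9)**2/6 = 2 - 1/6*14**2 = 2 - 1/6*196 = 2 - 98/3 = -92/3)
f = 0 (f = -92/3*0*11 = 0*11 = 0)
f - (w + 1789) = 0 - (879 + 1789) = 0 - 1*2668 = 0 - 2668 = -2668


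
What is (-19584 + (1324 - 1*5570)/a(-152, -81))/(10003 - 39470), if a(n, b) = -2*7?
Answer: 134965/206269 ≈ 0.65432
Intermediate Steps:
a(n, b) = -14
(-19584 + (1324 - 1*5570)/a(-152, -81))/(10003 - 39470) = (-19584 + (1324 - 1*5570)/(-14))/(10003 - 39470) = (-19584 + (1324 - 5570)*(-1/14))/(-29467) = (-19584 - 4246*(-1/14))*(-1/29467) = (-19584 + 2123/7)*(-1/29467) = -134965/7*(-1/29467) = 134965/206269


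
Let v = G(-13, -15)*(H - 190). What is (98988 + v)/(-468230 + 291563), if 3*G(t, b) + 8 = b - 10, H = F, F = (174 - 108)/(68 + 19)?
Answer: -2931020/5123343 ≈ -0.57209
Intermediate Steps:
F = 22/29 (F = 66/87 = 66*(1/87) = 22/29 ≈ 0.75862)
H = 22/29 ≈ 0.75862
G(t, b) = -6 + b/3 (G(t, b) = -8/3 + (b - 10)/3 = -8/3 + (-10 + b)/3 = -8/3 + (-10/3 + b/3) = -6 + b/3)
v = 60368/29 (v = (-6 + (⅓)*(-15))*(22/29 - 190) = (-6 - 5)*(-5488/29) = -11*(-5488/29) = 60368/29 ≈ 2081.7)
(98988 + v)/(-468230 + 291563) = (98988 + 60368/29)/(-468230 + 291563) = (2931020/29)/(-176667) = (2931020/29)*(-1/176667) = -2931020/5123343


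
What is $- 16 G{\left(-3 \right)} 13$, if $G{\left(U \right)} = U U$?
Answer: $-1872$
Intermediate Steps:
$G{\left(U \right)} = U^{2}$
$- 16 G{\left(-3 \right)} 13 = - 16 \left(-3\right)^{2} \cdot 13 = \left(-16\right) 9 \cdot 13 = \left(-144\right) 13 = -1872$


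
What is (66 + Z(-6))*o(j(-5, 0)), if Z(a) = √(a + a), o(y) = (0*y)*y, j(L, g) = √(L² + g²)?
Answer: 0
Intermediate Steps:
o(y) = 0 (o(y) = 0*y = 0)
Z(a) = √2*√a (Z(a) = √(2*a) = √2*√a)
(66 + Z(-6))*o(j(-5, 0)) = (66 + √2*√(-6))*0 = (66 + √2*(I*√6))*0 = (66 + 2*I*√3)*0 = 0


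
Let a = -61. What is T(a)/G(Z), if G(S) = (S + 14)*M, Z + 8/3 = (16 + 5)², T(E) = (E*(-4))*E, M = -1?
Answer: 44652/1357 ≈ 32.905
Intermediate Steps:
T(E) = -4*E² (T(E) = (-4*E)*E = -4*E²)
Z = 1315/3 (Z = -8/3 + (16 + 5)² = -8/3 + 21² = -8/3 + 441 = 1315/3 ≈ 438.33)
G(S) = -14 - S (G(S) = (S + 14)*(-1) = (14 + S)*(-1) = -14 - S)
T(a)/G(Z) = (-4*(-61)²)/(-14 - 1*1315/3) = (-4*3721)/(-14 - 1315/3) = -14884/(-1357/3) = -14884*(-3/1357) = 44652/1357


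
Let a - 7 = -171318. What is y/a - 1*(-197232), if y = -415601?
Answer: 33788426753/171311 ≈ 1.9723e+5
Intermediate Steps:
a = -171311 (a = 7 - 171318 = -171311)
y/a - 1*(-197232) = -415601/(-171311) - 1*(-197232) = -415601*(-1/171311) + 197232 = 415601/171311 + 197232 = 33788426753/171311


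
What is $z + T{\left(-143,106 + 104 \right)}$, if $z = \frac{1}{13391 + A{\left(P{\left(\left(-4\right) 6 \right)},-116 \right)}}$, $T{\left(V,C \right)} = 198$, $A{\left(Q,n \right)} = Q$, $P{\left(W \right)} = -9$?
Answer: $\frac{2649637}{13382} \approx 198.0$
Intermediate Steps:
$z = \frac{1}{13382}$ ($z = \frac{1}{13391 - 9} = \frac{1}{13382} \approx 7.4727 \cdot 10^{-5}$)
$z + T{\left(-143,106 + 104 \right)} = \frac{1}{13382} + 198 = \frac{2649637}{13382}$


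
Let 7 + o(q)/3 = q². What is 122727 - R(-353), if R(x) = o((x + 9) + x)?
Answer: -1334679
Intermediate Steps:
o(q) = -21 + 3*q²
R(x) = -21 + 3*(9 + 2*x)² (R(x) = -21 + 3*((x + 9) + x)² = -21 + 3*((9 + x) + x)² = -21 + 3*(9 + 2*x)²)
122727 - R(-353) = 122727 - (-21 + 3*(9 + 2*(-353))²) = 122727 - (-21 + 3*(9 - 706)²) = 122727 - (-21 + 3*(-697)²) = 122727 - (-21 + 3*485809) = 122727 - (-21 + 1457427) = 122727 - 1*1457406 = 122727 - 1457406 = -1334679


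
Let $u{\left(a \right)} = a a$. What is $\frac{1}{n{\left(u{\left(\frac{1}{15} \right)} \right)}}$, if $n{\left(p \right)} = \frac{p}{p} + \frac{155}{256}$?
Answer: $\frac{256}{411} \approx 0.62287$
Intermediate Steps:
$u{\left(a \right)} = a^{2}$
$n{\left(p \right)} = \frac{411}{256}$ ($n{\left(p \right)} = 1 + 155 \cdot \frac{1}{256} = 1 + \frac{155}{256} = \frac{411}{256}$)
$\frac{1}{n{\left(u{\left(\frac{1}{15} \right)} \right)}} = \frac{1}{\frac{411}{256}} = \frac{256}{411}$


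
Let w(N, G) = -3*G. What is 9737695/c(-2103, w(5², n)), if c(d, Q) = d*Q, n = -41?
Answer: -9737695/258669 ≈ -37.645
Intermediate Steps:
c(d, Q) = Q*d
9737695/c(-2103, w(5², n)) = 9737695/((-3*(-41)*(-2103))) = 9737695/((123*(-2103))) = 9737695/(-258669) = 9737695*(-1/258669) = -9737695/258669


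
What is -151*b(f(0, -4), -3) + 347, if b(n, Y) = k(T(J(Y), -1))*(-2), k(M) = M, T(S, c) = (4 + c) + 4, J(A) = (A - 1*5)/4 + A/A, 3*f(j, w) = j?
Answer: 2461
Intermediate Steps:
f(j, w) = j/3
J(A) = -1/4 + A/4 (J(A) = (A - 5)*(1/4) + 1 = (-5 + A)*(1/4) + 1 = (-5/4 + A/4) + 1 = -1/4 + A/4)
T(S, c) = 8 + c
b(n, Y) = -14 (b(n, Y) = (8 - 1)*(-2) = 7*(-2) = -14)
-151*b(f(0, -4), -3) + 347 = -151*(-14) + 347 = 2114 + 347 = 2461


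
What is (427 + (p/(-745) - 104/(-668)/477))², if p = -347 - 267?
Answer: 644634468339741033961/3521942374862025 ≈ 1.8303e+5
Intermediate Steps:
p = -614
(427 + (p/(-745) - 104/(-668)/477))² = (427 + (-614/(-745) - 104/(-668)/477))² = (427 + (-614*(-1/745) - 104*(-1/668)*(1/477)))² = (427 + (614/745 + (26/167)*(1/477)))² = (427 + (614/745 + 26/79659))² = (427 + 48929996/59345955)² = (25389652781/59345955)² = 644634468339741033961/3521942374862025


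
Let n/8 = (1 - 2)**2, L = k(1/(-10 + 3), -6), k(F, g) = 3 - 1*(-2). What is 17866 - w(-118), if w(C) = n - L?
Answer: 17863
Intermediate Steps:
k(F, g) = 5 (k(F, g) = 3 + 2 = 5)
L = 5
n = 8 (n = 8*(1 - 2)**2 = 8*(-1)**2 = 8*1 = 8)
w(C) = 3 (w(C) = 8 - 1*5 = 8 - 5 = 3)
17866 - w(-118) = 17866 - 1*3 = 17866 - 3 = 17863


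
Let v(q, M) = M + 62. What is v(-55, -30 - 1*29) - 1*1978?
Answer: -1975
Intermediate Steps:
v(q, M) = 62 + M
v(-55, -30 - 1*29) - 1*1978 = (62 + (-30 - 1*29)) - 1*1978 = (62 + (-30 - 29)) - 1978 = (62 - 59) - 1978 = 3 - 1978 = -1975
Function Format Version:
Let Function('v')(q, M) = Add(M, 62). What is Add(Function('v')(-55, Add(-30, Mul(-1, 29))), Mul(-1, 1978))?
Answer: -1975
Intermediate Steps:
Function('v')(q, M) = Add(62, M)
Add(Function('v')(-55, Add(-30, Mul(-1, 29))), Mul(-1, 1978)) = Add(Add(62, Add(-30, Mul(-1, 29))), Mul(-1, 1978)) = Add(Add(62, Add(-30, -29)), -1978) = Add(Add(62, -59), -1978) = Add(3, -1978) = -1975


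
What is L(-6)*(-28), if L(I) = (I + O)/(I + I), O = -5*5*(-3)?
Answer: 161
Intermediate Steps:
O = 75 (O = -25*(-3) = 75)
L(I) = (75 + I)/(2*I) (L(I) = (I + 75)/(I + I) = (75 + I)/((2*I)) = (75 + I)*(1/(2*I)) = (75 + I)/(2*I))
L(-6)*(-28) = ((1/2)*(75 - 6)/(-6))*(-28) = ((1/2)*(-1/6)*69)*(-28) = -23/4*(-28) = 161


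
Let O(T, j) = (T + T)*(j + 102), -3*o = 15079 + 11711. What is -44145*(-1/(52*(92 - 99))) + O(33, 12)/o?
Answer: -10446147/85540 ≈ -122.12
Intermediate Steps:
o = -8930 (o = -(15079 + 11711)/3 = -1/3*26790 = -8930)
O(T, j) = 2*T*(102 + j) (O(T, j) = (2*T)*(102 + j) = 2*T*(102 + j))
-44145*(-1/(52*(92 - 99))) + O(33, 12)/o = -44145*(-1/(52*(92 - 99))) + (2*33*(102 + 12))/(-8930) = -44145/((-7*(-52))) + (2*33*114)*(-1/8930) = -44145/364 + 7524*(-1/8930) = -44145*1/364 - 198/235 = -44145/364 - 198/235 = -10446147/85540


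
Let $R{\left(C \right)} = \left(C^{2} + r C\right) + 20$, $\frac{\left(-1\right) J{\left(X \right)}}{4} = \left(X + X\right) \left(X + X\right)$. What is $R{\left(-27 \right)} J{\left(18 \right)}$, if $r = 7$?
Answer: $-2903040$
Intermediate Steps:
$J{\left(X \right)} = - 16 X^{2}$ ($J{\left(X \right)} = - 4 \left(X + X\right) \left(X + X\right) = - 4 \cdot 2 X 2 X = - 4 \cdot 4 X^{2} = - 16 X^{2}$)
$R{\left(C \right)} = 20 + C^{2} + 7 C$ ($R{\left(C \right)} = \left(C^{2} + 7 C\right) + 20 = 20 + C^{2} + 7 C$)
$R{\left(-27 \right)} J{\left(18 \right)} = \left(20 + \left(-27\right)^{2} + 7 \left(-27\right)\right) \left(- 16 \cdot 18^{2}\right) = \left(20 + 729 - 189\right) \left(\left(-16\right) 324\right) = 560 \left(-5184\right) = -2903040$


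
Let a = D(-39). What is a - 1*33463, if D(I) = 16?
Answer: -33447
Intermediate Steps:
a = 16
a - 1*33463 = 16 - 1*33463 = 16 - 33463 = -33447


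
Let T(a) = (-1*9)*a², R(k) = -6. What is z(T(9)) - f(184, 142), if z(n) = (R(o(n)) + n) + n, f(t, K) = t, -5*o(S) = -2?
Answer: -1648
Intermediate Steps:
o(S) = ⅖ (o(S) = -⅕*(-2) = ⅖)
T(a) = -9*a²
z(n) = -6 + 2*n (z(n) = (-6 + n) + n = -6 + 2*n)
z(T(9)) - f(184, 142) = (-6 + 2*(-9*9²)) - 1*184 = (-6 + 2*(-9*81)) - 184 = (-6 + 2*(-729)) - 184 = (-6 - 1458) - 184 = -1464 - 184 = -1648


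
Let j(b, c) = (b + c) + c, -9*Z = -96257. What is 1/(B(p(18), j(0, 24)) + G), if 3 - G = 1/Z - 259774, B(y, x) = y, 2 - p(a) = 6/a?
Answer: 288771/75016545325 ≈ 3.8494e-6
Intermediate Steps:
p(a) = 2 - 6/a
Z = 96257/9 (Z = -⅑*(-96257) = 96257/9 ≈ 10695.)
j(b, c) = b + 2*c
G = 25005354680/96257 (G = 3 - (1/(96257/9) - 259774) = 3 - (9/96257 - 259774) = 3 - 1*(-25005065909/96257) = 3 + 25005065909/96257 = 25005354680/96257 ≈ 2.5978e+5)
1/(B(p(18), j(0, 24)) + G) = 1/((2 - 6/18) + 25005354680/96257) = 1/((2 - 6*1/18) + 25005354680/96257) = 1/((2 - ⅓) + 25005354680/96257) = 1/(5/3 + 25005354680/96257) = 1/(75016545325/288771) = 288771/75016545325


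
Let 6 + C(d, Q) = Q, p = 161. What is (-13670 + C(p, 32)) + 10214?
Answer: -3430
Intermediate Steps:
C(d, Q) = -6 + Q
(-13670 + C(p, 32)) + 10214 = (-13670 + (-6 + 32)) + 10214 = (-13670 + 26) + 10214 = -13644 + 10214 = -3430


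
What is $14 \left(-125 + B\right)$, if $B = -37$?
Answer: $-2268$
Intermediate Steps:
$14 \left(-125 + B\right) = 14 \left(-125 - 37\right) = 14 \left(-162\right) = -2268$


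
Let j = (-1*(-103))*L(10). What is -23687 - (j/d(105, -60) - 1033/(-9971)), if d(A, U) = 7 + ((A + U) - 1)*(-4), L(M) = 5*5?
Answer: -236032185/9971 ≈ -23672.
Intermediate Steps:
L(M) = 25
d(A, U) = 11 - 4*A - 4*U (d(A, U) = 7 + (-1 + A + U)*(-4) = 7 + (4 - 4*A - 4*U) = 11 - 4*A - 4*U)
j = 2575 (j = -1*(-103)*25 = 103*25 = 2575)
-23687 - (j/d(105, -60) - 1033/(-9971)) = -23687 - (2575/(11 - 4*105 - 4*(-60)) - 1033/(-9971)) = -23687 - (2575/(11 - 420 + 240) - 1033*(-1/9971)) = -23687 - (2575/(-169) + 1033/9971) = -23687 - (2575*(-1/169) + 1033/9971) = -23687 - (-2575/169 + 1033/9971) = -23687 - 1*(-150892/9971) = -23687 + 150892/9971 = -236032185/9971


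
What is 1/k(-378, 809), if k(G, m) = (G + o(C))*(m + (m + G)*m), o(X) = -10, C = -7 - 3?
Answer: -1/135601344 ≈ -7.3746e-9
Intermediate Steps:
C = -10
k(G, m) = (-10 + G)*(m + m*(G + m)) (k(G, m) = (G - 10)*(m + (m + G)*m) = (-10 + G)*(m + (G + m)*m) = (-10 + G)*(m + m*(G + m)))
1/k(-378, 809) = 1/(809*(-10 + (-378)² - 10*809 - 9*(-378) - 378*809)) = 1/(809*(-10 + 142884 - 8090 + 3402 - 305802)) = 1/(809*(-167616)) = 1/(-135601344) = -1/135601344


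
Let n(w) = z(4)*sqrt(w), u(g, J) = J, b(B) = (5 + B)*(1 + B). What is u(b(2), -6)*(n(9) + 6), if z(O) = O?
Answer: -108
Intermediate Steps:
b(B) = (1 + B)*(5 + B)
n(w) = 4*sqrt(w)
u(b(2), -6)*(n(9) + 6) = -6*(4*sqrt(9) + 6) = -6*(4*3 + 6) = -6*(12 + 6) = -6*18 = -108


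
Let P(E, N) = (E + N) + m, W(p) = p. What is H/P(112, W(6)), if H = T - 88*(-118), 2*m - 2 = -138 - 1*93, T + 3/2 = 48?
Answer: 20861/7 ≈ 2980.1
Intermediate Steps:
T = 93/2 (T = -3/2 + 48 = 93/2 ≈ 46.500)
m = -229/2 (m = 1 + (-138 - 1*93)/2 = 1 + (-138 - 93)/2 = 1 + (½)*(-231) = 1 - 231/2 = -229/2 ≈ -114.50)
P(E, N) = -229/2 + E + N (P(E, N) = (E + N) - 229/2 = -229/2 + E + N)
H = 20861/2 (H = 93/2 - 88*(-118) = 93/2 + 10384 = 20861/2 ≈ 10431.)
H/P(112, W(6)) = 20861/(2*(-229/2 + 112 + 6)) = 20861/(2*(7/2)) = (20861/2)*(2/7) = 20861/7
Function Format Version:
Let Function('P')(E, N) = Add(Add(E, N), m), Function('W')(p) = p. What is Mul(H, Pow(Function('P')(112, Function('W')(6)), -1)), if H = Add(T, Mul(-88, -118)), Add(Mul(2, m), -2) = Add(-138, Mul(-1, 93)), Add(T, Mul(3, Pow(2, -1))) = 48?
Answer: Rational(20861, 7) ≈ 2980.1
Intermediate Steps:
T = Rational(93, 2) (T = Add(Rational(-3, 2), 48) = Rational(93, 2) ≈ 46.500)
m = Rational(-229, 2) (m = Add(1, Mul(Rational(1, 2), Add(-138, Mul(-1, 93)))) = Add(1, Mul(Rational(1, 2), Add(-138, -93))) = Add(1, Mul(Rational(1, 2), -231)) = Add(1, Rational(-231, 2)) = Rational(-229, 2) ≈ -114.50)
Function('P')(E, N) = Add(Rational(-229, 2), E, N) (Function('P')(E, N) = Add(Add(E, N), Rational(-229, 2)) = Add(Rational(-229, 2), E, N))
H = Rational(20861, 2) (H = Add(Rational(93, 2), Mul(-88, -118)) = Add(Rational(93, 2), 10384) = Rational(20861, 2) ≈ 10431.)
Mul(H, Pow(Function('P')(112, Function('W')(6)), -1)) = Mul(Rational(20861, 2), Pow(Add(Rational(-229, 2), 112, 6), -1)) = Mul(Rational(20861, 2), Pow(Rational(7, 2), -1)) = Mul(Rational(20861, 2), Rational(2, 7)) = Rational(20861, 7)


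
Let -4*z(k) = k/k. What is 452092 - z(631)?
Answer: 1808369/4 ≈ 4.5209e+5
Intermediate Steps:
z(k) = -¼ (z(k) = -k/(4*k) = -¼*1 = -¼)
452092 - z(631) = 452092 - 1*(-¼) = 452092 + ¼ = 1808369/4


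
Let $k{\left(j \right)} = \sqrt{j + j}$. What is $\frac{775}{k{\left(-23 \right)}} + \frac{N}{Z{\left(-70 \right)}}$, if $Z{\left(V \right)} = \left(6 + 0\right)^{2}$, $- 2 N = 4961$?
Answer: $- \frac{4961}{72} - \frac{775 i \sqrt{46}}{46} \approx -68.903 - 114.27 i$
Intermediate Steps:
$N = - \frac{4961}{2}$ ($N = \left(- \frac{1}{2}\right) 4961 = - \frac{4961}{2} \approx -2480.5$)
$k{\left(j \right)} = \sqrt{2} \sqrt{j}$ ($k{\left(j \right)} = \sqrt{2 j} = \sqrt{2} \sqrt{j}$)
$Z{\left(V \right)} = 36$ ($Z{\left(V \right)} = 6^{2} = 36$)
$\frac{775}{k{\left(-23 \right)}} + \frac{N}{Z{\left(-70 \right)}} = \frac{775}{\sqrt{2} \sqrt{-23}} - \frac{4961}{2 \cdot 36} = \frac{775}{\sqrt{2} i \sqrt{23}} - \frac{4961}{72} = \frac{775}{i \sqrt{46}} - \frac{4961}{72} = 775 \left(- \frac{i \sqrt{46}}{46}\right) - \frac{4961}{72} = - \frac{775 i \sqrt{46}}{46} - \frac{4961}{72} = - \frac{4961}{72} - \frac{775 i \sqrt{46}}{46}$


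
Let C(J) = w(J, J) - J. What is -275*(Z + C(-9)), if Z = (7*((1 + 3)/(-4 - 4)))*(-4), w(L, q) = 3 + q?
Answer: -4675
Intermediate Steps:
C(J) = 3 (C(J) = (3 + J) - J = 3)
Z = 14 (Z = (7*(4/(-8)))*(-4) = (7*(4*(-1/8)))*(-4) = (7*(-1/2))*(-4) = -7/2*(-4) = 14)
-275*(Z + C(-9)) = -275*(14 + 3) = -275*17 = -4675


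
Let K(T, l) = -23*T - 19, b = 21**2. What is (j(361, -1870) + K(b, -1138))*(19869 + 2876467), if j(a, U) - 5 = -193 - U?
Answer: -24560929280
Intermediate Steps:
b = 441
K(T, l) = -19 - 23*T
j(a, U) = -188 - U (j(a, U) = 5 + (-193 - U) = -188 - U)
(j(361, -1870) + K(b, -1138))*(19869 + 2876467) = ((-188 - 1*(-1870)) + (-19 - 23*441))*(19869 + 2876467) = ((-188 + 1870) + (-19 - 10143))*2896336 = (1682 - 10162)*2896336 = -8480*2896336 = -24560929280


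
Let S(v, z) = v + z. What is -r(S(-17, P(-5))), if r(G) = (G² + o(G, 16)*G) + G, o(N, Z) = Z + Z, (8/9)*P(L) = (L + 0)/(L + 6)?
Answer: 15023/64 ≈ 234.73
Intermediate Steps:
P(L) = 9*L/(8*(6 + L)) (P(L) = 9*((L + 0)/(L + 6))/8 = 9*(L/(6 + L))/8 = 9*L/(8*(6 + L)))
o(N, Z) = 2*Z
r(G) = G² + 33*G (r(G) = (G² + (2*16)*G) + G = (G² + 32*G) + G = G² + 33*G)
-r(S(-17, P(-5))) = -(-17 + (9/8)*(-5)/(6 - 5))*(33 + (-17 + (9/8)*(-5)/(6 - 5))) = -(-17 + (9/8)*(-5)/1)*(33 + (-17 + (9/8)*(-5)/1)) = -(-17 + (9/8)*(-5)*1)*(33 + (-17 + (9/8)*(-5)*1)) = -(-17 - 45/8)*(33 + (-17 - 45/8)) = -(-181)*(33 - 181/8)/8 = -(-181)*83/(8*8) = -1*(-15023/64) = 15023/64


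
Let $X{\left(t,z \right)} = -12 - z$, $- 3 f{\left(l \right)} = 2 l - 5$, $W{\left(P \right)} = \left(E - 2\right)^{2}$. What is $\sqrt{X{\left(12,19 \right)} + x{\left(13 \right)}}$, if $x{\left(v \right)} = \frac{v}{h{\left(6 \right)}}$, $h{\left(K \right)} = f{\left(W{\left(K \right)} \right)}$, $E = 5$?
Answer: $i \sqrt{34} \approx 5.8309 i$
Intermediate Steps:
$W{\left(P \right)} = 9$ ($W{\left(P \right)} = \left(5 - 2\right)^{2} = 3^{2} = 9$)
$f{\left(l \right)} = \frac{5}{3} - \frac{2 l}{3}$ ($f{\left(l \right)} = - \frac{2 l - 5}{3} = - \frac{-5 + 2 l}{3} = \frac{5}{3} - \frac{2 l}{3}$)
$h{\left(K \right)} = - \frac{13}{3}$ ($h{\left(K \right)} = \frac{5}{3} - 6 = - \frac{13}{3}$)
$x{\left(v \right)} = - \frac{3 v}{13}$ ($x{\left(v \right)} = \frac{v}{- \frac{13}{3}} = v \left(- \frac{3}{13}\right) = - \frac{3 v}{13}$)
$\sqrt{X{\left(12,19 \right)} + x{\left(13 \right)}} = \sqrt{\left(-12 - 19\right) - 3} = \sqrt{-31 - 3} = \sqrt{-34} = i \sqrt{34}$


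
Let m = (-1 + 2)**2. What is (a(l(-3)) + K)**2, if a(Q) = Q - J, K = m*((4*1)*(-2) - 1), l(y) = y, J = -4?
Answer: 64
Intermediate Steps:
m = 1 (m = 1**2 = 1)
K = -9 (K = 1*((4*1)*(-2) - 1) = 1*(4*(-2) - 1) = 1*(-8 - 1) = 1*(-9) = -9)
a(Q) = 4 + Q (a(Q) = Q - 1*(-4) = Q + 4 = 4 + Q)
(a(l(-3)) + K)**2 = ((4 - 3) - 9)**2 = (1 - 9)**2 = (-8)**2 = 64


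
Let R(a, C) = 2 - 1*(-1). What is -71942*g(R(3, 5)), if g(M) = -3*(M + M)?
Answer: 1294956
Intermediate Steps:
R(a, C) = 3 (R(a, C) = 2 + 1 = 3)
g(M) = -6*M
-71942*g(R(3, 5)) = -(-431652)*3 = -71942*(-18) = 1294956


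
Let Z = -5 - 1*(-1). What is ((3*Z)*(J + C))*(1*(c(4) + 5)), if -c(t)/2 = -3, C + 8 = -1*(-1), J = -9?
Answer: 2112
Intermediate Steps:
C = -7 (C = -8 - 1*(-1) = -8 + 1 = -7)
c(t) = 6 (c(t) = -2*(-3) = 6)
Z = -4 (Z = -5 + 1 = -4)
((3*Z)*(J + C))*(1*(c(4) + 5)) = ((3*(-4))*(-9 - 7))*(1*(6 + 5)) = (-12*(-16))*(1*11) = 192*11 = 2112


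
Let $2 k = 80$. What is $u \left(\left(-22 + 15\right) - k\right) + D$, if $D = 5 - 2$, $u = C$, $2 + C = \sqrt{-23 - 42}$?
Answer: $97 - 47 i \sqrt{65} \approx 97.0 - 378.93 i$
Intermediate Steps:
$k = 40$ ($k = \frac{1}{2} \cdot 80 = 40$)
$C = -2 + i \sqrt{65}$ ($C = -2 + \sqrt{-23 - 42} = -2 + \sqrt{-65} = -2 + i \sqrt{65} \approx -2.0 + 8.0623 i$)
$u = -2 + i \sqrt{65} \approx -2.0 + 8.0623 i$
$D = 3$
$u \left(\left(-22 + 15\right) - k\right) + D = \left(-2 + i \sqrt{65}\right) \left(\left(-22 + 15\right) - 40\right) + 3 = \left(-2 + i \sqrt{65}\right) \left(-7 - 40\right) + 3 = \left(-2 + i \sqrt{65}\right) \left(-47\right) + 3 = \left(94 - 47 i \sqrt{65}\right) + 3 = 97 - 47 i \sqrt{65}$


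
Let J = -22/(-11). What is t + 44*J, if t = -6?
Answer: 82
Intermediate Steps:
J = 2 (J = -22*(-1/11) = 2)
t + 44*J = -6 + 44*2 = -6 + 88 = 82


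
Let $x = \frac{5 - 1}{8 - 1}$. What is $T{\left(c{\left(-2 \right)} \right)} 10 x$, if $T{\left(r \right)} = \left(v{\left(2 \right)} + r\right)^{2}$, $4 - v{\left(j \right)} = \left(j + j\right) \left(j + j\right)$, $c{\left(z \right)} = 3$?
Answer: $\frac{3240}{7} \approx 462.86$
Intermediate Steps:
$x = \frac{4}{7} \approx 0.57143$
$v{\left(j \right)} = 4 - 4 j^{2}$ ($v{\left(j \right)} = 4 - \left(j + j\right) \left(j + j\right) = 4 - 2 j 2 j = 4 - 4 j^{2}$)
$T{\left(r \right)} = \left(-12 + r\right)^{2}$ ($T{\left(r \right)} = \left(\left(4 - 4 \cdot 2^{2}\right) + r\right)^{2} = \left(\left(4 - 16\right) + r\right)^{2} = \left(-12 + r\right)^{2}$)
$T{\left(c{\left(-2 \right)} \right)} 10 x = \left(-12 + 3\right)^{2} \cdot 10 \cdot \frac{4}{7} = \left(-9\right)^{2} \cdot 10 \cdot \frac{4}{7} = 81 \cdot 10 \cdot \frac{4}{7} = 810 \cdot \frac{4}{7} = \frac{3240}{7}$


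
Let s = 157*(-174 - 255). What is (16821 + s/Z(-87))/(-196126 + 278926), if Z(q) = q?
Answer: 25513/120060 ≈ 0.21250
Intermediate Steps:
s = -67353 (s = 157*(-429) = -67353)
(16821 + s/Z(-87))/(-196126 + 278926) = (16821 - 67353/(-87))/(-196126 + 278926) = (16821 - 67353*(-1/87))/82800 = (16821 + 22451/29)*(1/82800) = (510260/29)*(1/82800) = 25513/120060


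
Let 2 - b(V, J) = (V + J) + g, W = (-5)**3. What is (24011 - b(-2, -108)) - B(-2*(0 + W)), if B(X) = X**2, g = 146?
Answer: -38455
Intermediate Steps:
W = -125
b(V, J) = -144 - J - V (b(V, J) = 2 - ((V + J) + 146) = 2 - ((J + V) + 146) = 2 - (146 + J + V) = 2 + (-146 - J - V) = -144 - J - V)
(24011 - b(-2, -108)) - B(-2*(0 + W)) = (24011 - (-144 - 1*(-108) - 1*(-2))) - (-2*(0 - 125))**2 = (24011 - (-144 + 108 + 2)) - (-2*(-125))**2 = (24011 - 1*(-34)) - 1*250**2 = (24011 + 34) - 1*62500 = 24045 - 62500 = -38455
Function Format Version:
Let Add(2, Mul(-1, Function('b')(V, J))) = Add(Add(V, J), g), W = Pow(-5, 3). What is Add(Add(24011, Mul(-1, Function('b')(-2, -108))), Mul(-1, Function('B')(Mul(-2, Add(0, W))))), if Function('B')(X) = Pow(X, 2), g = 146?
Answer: -38455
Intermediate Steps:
W = -125
Function('b')(V, J) = Add(-144, Mul(-1, J), Mul(-1, V)) (Function('b')(V, J) = Add(2, Mul(-1, Add(Add(V, J), 146))) = Add(2, Mul(-1, Add(Add(J, V), 146))) = Add(2, Mul(-1, Add(146, J, V))) = Add(2, Add(-146, Mul(-1, J), Mul(-1, V))) = Add(-144, Mul(-1, J), Mul(-1, V)))
Add(Add(24011, Mul(-1, Function('b')(-2, -108))), Mul(-1, Function('B')(Mul(-2, Add(0, W))))) = Add(Add(24011, Mul(-1, Add(-144, Mul(-1, -108), Mul(-1, -2)))), Mul(-1, Pow(Mul(-2, Add(0, -125)), 2))) = Add(Add(24011, Mul(-1, Add(-144, 108, 2))), Mul(-1, Pow(Mul(-2, -125), 2))) = Add(Add(24011, Mul(-1, -34)), Mul(-1, Pow(250, 2))) = Add(Add(24011, 34), Mul(-1, 62500)) = Add(24045, -62500) = -38455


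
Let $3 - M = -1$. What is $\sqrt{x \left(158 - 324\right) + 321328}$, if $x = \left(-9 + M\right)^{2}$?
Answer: $3 \sqrt{35242} \approx 563.19$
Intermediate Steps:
$M = 4$ ($M = 3 - -1 = 3 + 1 = 4$)
$x = 25$ ($x = \left(-9 + 4\right)^{2} = \left(-5\right)^{2} = 25$)
$\sqrt{x \left(158 - 324\right) + 321328} = \sqrt{25 \left(158 - 324\right) + 321328} = \sqrt{25 \left(-166\right) + 321328} = \sqrt{-4150 + 321328} = \sqrt{317178} = 3 \sqrt{35242}$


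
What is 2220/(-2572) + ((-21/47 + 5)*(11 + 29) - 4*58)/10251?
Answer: -268904527/309795471 ≈ -0.86801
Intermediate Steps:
2220/(-2572) + ((-21/47 + 5)*(11 + 29) - 4*58)/10251 = 2220*(-1/2572) + ((-21*1/47 + 5)*40 - 232)*(1/10251) = -555/643 + ((-21/47 + 5)*40 - 232)*(1/10251) = -555/643 + ((214/47)*40 - 232)*(1/10251) = -555/643 + (8560/47 - 232)*(1/10251) = -555/643 - 2344/47*1/10251 = -555/643 - 2344/481797 = -268904527/309795471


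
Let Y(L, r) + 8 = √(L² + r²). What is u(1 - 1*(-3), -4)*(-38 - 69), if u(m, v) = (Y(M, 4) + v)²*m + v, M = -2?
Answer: -69764 + 20544*√5 ≈ -23826.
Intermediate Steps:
Y(L, r) = -8 + √(L² + r²)
u(m, v) = v + m*(-8 + v + 2*√5)² (u(m, v) = ((-8 + √((-2)² + 4²)) + v)²*m + v = ((-8 + √(4 + 16)) + v)²*m + v = ((-8 + √20) + v)²*m + v = ((-8 + 2*√5) + v)²*m + v = (-8 + v + 2*√5)²*m + v = m*(-8 + v + 2*√5)² + v = v + m*(-8 + v + 2*√5)²)
u(1 - 1*(-3), -4)*(-38 - 69) = (-4 + (1 - 1*(-3))*(-8 - 4 + 2*√5)²)*(-38 - 69) = (-4 + (1 + 3)*(-12 + 2*√5)²)*(-107) = (-4 + 4*(-12 + 2*√5)²)*(-107) = 428 - 428*(-12 + 2*√5)²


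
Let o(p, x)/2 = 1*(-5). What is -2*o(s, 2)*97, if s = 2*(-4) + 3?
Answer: 1940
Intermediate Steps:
s = -5 (s = -8 + 3 = -5)
o(p, x) = -10 (o(p, x) = 2*(1*(-5)) = 2*(-5) = -10)
-2*o(s, 2)*97 = -2*(-10)*97 = 20*97 = 1940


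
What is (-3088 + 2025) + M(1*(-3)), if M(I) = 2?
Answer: -1061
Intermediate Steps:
(-3088 + 2025) + M(1*(-3)) = (-3088 + 2025) + 2 = -1063 + 2 = -1061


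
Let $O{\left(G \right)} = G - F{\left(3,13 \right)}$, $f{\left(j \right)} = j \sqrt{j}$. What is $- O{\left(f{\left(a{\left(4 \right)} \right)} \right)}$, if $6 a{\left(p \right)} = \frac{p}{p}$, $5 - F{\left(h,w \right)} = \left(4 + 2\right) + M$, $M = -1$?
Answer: $- \frac{\sqrt{6}}{36} \approx -0.068041$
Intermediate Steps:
$F{\left(h,w \right)} = 0$ ($F{\left(h,w \right)} = 5 - \left(\left(4 + 2\right) - 1\right) = 5 - \left(6 - 1\right) = 5 - 5 = 0$)
$a{\left(p \right)} = \frac{1}{6}$ ($a{\left(p \right)} = \frac{p \frac{1}{p}}{6} = \frac{1}{6} \cdot 1 = \frac{1}{6}$)
$f{\left(j \right)} = j^{\frac{3}{2}}$
$O{\left(G \right)} = G$ ($O{\left(G \right)} = G - 0 = G + 0 = G$)
$- O{\left(f{\left(a{\left(4 \right)} \right)} \right)} = - \frac{1}{6 \sqrt{6}} = - \frac{\sqrt{6}}{36}$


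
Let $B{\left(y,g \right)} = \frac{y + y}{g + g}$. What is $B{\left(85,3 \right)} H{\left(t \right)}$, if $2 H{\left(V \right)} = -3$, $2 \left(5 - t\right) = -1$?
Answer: $- \frac{85}{2} \approx -42.5$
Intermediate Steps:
$B{\left(y,g \right)} = \frac{y}{g}$ ($B{\left(y,g \right)} = \frac{2 y}{2 g} = 2 y \frac{1}{2 g} = \frac{y}{g}$)
$t = \frac{11}{2}$ ($t = 5 - - \frac{1}{2} = 5 + \frac{1}{2} = \frac{11}{2} \approx 5.5$)
$H{\left(V \right)} = - \frac{3}{2}$ ($H{\left(V \right)} = \frac{1}{2} \left(-3\right) = - \frac{3}{2}$)
$B{\left(85,3 \right)} H{\left(t \right)} = \frac{85}{3} \left(- \frac{3}{2}\right) = - \frac{85}{2}$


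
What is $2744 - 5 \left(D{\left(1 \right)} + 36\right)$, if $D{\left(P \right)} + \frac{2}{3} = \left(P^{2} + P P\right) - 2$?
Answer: $\frac{7702}{3} \approx 2567.3$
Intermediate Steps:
$D{\left(P \right)} = - \frac{8}{3} + 2 P^{2}$ ($D{\left(P \right)} = - \frac{2}{3} - \left(2 - P^{2} - P P\right) = - \frac{2}{3} + \left(\left(P^{2} + P^{2}\right) - 2\right) = - \frac{2}{3} + \left(2 P^{2} - 2\right) = - \frac{2}{3} + \left(-2 + 2 P^{2}\right) = - \frac{8}{3} + 2 P^{2}$)
$2744 - 5 \left(D{\left(1 \right)} + 36\right) = 2744 - 5 \left(\left(- \frac{8}{3} + 2 \cdot 1^{2}\right) + 36\right) = 2744 - 5 \left(\left(- \frac{8}{3} + 2 \cdot 1\right) + 36\right) = 2744 - 5 \left(\left(- \frac{8}{3} + 2\right) + 36\right) = 2744 - 5 \left(- \frac{2}{3} + 36\right) = 2744 - \frac{530}{3} = \frac{7702}{3}$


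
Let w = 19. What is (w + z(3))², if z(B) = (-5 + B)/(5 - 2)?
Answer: 3025/9 ≈ 336.11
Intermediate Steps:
z(B) = -5/3 + B/3 (z(B) = (-5 + B)/3 = (-5 + B)*(⅓) = -5/3 + B/3)
(w + z(3))² = (19 + (-5/3 + (⅓)*3))² = (19 + (-5/3 + 1))² = (19 - ⅔)² = (55/3)² = 3025/9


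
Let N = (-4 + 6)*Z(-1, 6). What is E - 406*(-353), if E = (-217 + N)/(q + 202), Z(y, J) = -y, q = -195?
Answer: 1003011/7 ≈ 1.4329e+5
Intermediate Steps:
N = 2 (N = (-4 + 6)*(-1*(-1)) = 2*1 = 2)
E = -215/7 (E = (-217 + 2)/(-195 + 202) = -215/7 ≈ -30.714)
E - 406*(-353) = -215/7 - 406*(-353) = -215/7 + 143318 = 1003011/7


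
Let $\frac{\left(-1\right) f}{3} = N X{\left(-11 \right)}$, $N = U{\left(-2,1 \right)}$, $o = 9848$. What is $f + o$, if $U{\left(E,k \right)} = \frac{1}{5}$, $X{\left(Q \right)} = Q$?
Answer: $\frac{49273}{5} \approx 9854.6$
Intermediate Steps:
$U{\left(E,k \right)} = \frac{1}{5}$
$N = \frac{1}{5} \approx 0.2$
$f = \frac{33}{5}$ ($f = - 3 \cdot \frac{1}{5} \left(-11\right) = \left(-3\right) \left(- \frac{11}{5}\right) = \frac{33}{5} \approx 6.6$)
$f + o = \frac{33}{5} + 9848 = \frac{49273}{5}$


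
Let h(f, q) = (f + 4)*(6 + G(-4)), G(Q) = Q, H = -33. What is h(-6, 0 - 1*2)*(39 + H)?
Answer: -24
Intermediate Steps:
h(f, q) = 8 + 2*f (h(f, q) = (f + 4)*(6 - 4) = (4 + f)*2 = 8 + 2*f)
h(-6, 0 - 1*2)*(39 + H) = (8 + 2*(-6))*(39 - 33) = (8 - 12)*6 = -4*6 = -24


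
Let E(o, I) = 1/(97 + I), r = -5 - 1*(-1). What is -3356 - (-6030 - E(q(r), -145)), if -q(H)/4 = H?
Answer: 128351/48 ≈ 2674.0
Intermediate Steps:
r = -4 (r = -5 + 1 = -4)
q(H) = -4*H
-3356 - (-6030 - E(q(r), -145)) = -3356 - (-6030 - 1/(97 - 145)) = -3356 - (-6030 - 1/(-48)) = -3356 - (-6030 - 1*(-1/48)) = -3356 - (-6030 + 1/48) = -3356 - 1*(-289439/48) = -3356 + 289439/48 = 128351/48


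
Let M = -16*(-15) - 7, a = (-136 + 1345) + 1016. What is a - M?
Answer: 1992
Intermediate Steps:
a = 2225 (a = 1209 + 1016 = 2225)
M = 233 (M = 240 - 7 = 233)
a - M = 2225 - 1*233 = 2225 - 233 = 1992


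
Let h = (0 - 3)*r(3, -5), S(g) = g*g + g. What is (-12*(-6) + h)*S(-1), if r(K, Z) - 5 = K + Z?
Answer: 0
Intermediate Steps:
S(g) = g + g² (S(g) = g² + g = g + g²)
r(K, Z) = 5 + K + Z (r(K, Z) = 5 + (K + Z) = 5 + K + Z)
h = -9 (h = (0 - 3)*(5 + 3 - 5) = -3*3 = -9)
(-12*(-6) + h)*S(-1) = (-12*(-6) - 9)*(-(1 - 1)) = (72 - 9)*(-1*0) = 63*0 = 0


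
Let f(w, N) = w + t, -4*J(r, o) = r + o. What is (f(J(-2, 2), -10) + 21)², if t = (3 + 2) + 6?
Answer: 1024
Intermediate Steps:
J(r, o) = -o/4 - r/4 (J(r, o) = -(r + o)/4 = -(o + r)/4 = -o/4 - r/4)
t = 11 (t = 5 + 6 = 11)
f(w, N) = 11 + w (f(w, N) = w + 11 = 11 + w)
(f(J(-2, 2), -10) + 21)² = ((11 + (-¼*2 - ¼*(-2))) + 21)² = ((11 + (-½ + ½)) + 21)² = ((11 + 0) + 21)² = (11 + 21)² = 32² = 1024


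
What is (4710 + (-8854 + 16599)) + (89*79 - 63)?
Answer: 19423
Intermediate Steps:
(4710 + (-8854 + 16599)) + (89*79 - 63) = (4710 + 7745) + (7031 - 63) = 12455 + 6968 = 19423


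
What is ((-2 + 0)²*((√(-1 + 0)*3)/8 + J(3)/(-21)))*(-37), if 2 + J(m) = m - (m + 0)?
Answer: -296/21 - 111*I/2 ≈ -14.095 - 55.5*I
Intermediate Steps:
J(m) = -2 (J(m) = -2 + (m - (m + 0)) = -2 + (m - m) = -2 + 0 = -2)
((-2 + 0)²*((√(-1 + 0)*3)/8 + J(3)/(-21)))*(-37) = ((-2 + 0)²*((√(-1 + 0)*3)/8 - 2/(-21)))*(-37) = ((-2)²*((√(-1)*3)*(⅛) - 2*(-1/21)))*(-37) = (4*((I*3)*(⅛) + 2/21))*(-37) = (4*((3*I)*(⅛) + 2/21))*(-37) = (4*(3*I/8 + 2/21))*(-37) = (4*(2/21 + 3*I/8))*(-37) = (8/21 + 3*I/2)*(-37) = -296/21 - 111*I/2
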